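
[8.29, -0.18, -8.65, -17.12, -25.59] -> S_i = 8.29 + -8.47*i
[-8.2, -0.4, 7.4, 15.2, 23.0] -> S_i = -8.20 + 7.80*i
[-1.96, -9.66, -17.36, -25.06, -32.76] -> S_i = -1.96 + -7.70*i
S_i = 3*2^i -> [3, 6, 12, 24, 48]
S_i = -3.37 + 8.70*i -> [-3.37, 5.33, 14.03, 22.73, 31.43]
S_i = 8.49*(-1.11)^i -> [8.49, -9.42, 10.46, -11.61, 12.89]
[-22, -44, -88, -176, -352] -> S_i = -22*2^i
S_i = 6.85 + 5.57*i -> [6.85, 12.42, 17.99, 23.56, 29.13]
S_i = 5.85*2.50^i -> [5.85, 14.62, 36.56, 91.41, 228.52]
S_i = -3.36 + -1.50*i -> [-3.36, -4.86, -6.36, -7.86, -9.36]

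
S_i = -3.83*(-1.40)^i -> [-3.83, 5.36, -7.51, 10.51, -14.71]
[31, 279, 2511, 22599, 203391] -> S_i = 31*9^i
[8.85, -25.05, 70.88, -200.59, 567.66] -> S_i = 8.85*(-2.83)^i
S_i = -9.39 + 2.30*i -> [-9.39, -7.09, -4.79, -2.49, -0.19]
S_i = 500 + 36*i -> [500, 536, 572, 608, 644]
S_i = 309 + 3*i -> [309, 312, 315, 318, 321]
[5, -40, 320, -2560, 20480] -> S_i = 5*-8^i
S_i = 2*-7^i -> [2, -14, 98, -686, 4802]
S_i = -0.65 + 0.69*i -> [-0.65, 0.04, 0.73, 1.42, 2.11]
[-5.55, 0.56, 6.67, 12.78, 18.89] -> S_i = -5.55 + 6.11*i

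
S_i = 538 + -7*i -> [538, 531, 524, 517, 510]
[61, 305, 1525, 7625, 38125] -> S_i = 61*5^i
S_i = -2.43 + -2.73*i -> [-2.43, -5.16, -7.89, -10.62, -13.35]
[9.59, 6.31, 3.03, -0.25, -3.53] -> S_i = 9.59 + -3.28*i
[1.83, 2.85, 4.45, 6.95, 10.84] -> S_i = 1.83*1.56^i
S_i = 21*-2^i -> [21, -42, 84, -168, 336]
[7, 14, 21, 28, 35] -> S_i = 7 + 7*i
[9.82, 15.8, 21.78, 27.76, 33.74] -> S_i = 9.82 + 5.98*i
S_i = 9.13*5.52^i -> [9.13, 50.4, 278.19, 1535.64, 8476.71]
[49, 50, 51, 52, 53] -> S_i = 49 + 1*i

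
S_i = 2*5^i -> [2, 10, 50, 250, 1250]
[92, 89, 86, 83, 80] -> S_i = 92 + -3*i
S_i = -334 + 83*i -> [-334, -251, -168, -85, -2]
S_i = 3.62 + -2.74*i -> [3.62, 0.88, -1.86, -4.6, -7.34]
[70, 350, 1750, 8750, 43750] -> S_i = 70*5^i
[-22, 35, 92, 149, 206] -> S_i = -22 + 57*i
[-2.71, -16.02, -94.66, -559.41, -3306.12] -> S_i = -2.71*5.91^i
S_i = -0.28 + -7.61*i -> [-0.28, -7.89, -15.5, -23.11, -30.72]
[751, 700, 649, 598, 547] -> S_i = 751 + -51*i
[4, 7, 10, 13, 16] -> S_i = 4 + 3*i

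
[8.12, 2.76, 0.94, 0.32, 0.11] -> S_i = 8.12*0.34^i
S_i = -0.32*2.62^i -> [-0.32, -0.84, -2.2, -5.76, -15.08]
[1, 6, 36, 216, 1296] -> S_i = 1*6^i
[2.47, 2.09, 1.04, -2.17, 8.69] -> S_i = Random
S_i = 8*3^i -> [8, 24, 72, 216, 648]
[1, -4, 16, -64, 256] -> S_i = 1*-4^i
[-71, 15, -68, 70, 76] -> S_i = Random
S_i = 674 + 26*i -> [674, 700, 726, 752, 778]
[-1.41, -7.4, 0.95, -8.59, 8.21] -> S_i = Random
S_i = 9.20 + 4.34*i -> [9.2, 13.54, 17.88, 22.22, 26.56]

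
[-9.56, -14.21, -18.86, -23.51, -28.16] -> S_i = -9.56 + -4.65*i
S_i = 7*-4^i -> [7, -28, 112, -448, 1792]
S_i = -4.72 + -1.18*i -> [-4.72, -5.9, -7.08, -8.26, -9.44]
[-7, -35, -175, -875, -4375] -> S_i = -7*5^i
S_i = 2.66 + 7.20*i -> [2.66, 9.86, 17.06, 24.26, 31.46]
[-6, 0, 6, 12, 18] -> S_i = -6 + 6*i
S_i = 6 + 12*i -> [6, 18, 30, 42, 54]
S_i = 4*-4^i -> [4, -16, 64, -256, 1024]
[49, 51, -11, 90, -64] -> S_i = Random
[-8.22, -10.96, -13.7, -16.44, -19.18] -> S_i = -8.22 + -2.74*i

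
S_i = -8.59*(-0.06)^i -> [-8.59, 0.52, -0.03, 0.0, -0.0]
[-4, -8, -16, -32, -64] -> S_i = -4*2^i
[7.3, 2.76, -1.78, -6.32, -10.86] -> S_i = 7.30 + -4.54*i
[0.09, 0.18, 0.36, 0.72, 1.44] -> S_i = 0.09*2.00^i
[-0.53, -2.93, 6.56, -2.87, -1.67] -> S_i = Random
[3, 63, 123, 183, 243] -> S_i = 3 + 60*i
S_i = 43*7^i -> [43, 301, 2107, 14749, 103243]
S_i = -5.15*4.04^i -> [-5.15, -20.81, -84.06, -339.59, -1371.93]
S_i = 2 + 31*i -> [2, 33, 64, 95, 126]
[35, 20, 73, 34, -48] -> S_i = Random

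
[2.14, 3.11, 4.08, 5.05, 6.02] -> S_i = 2.14 + 0.97*i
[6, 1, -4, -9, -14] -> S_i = 6 + -5*i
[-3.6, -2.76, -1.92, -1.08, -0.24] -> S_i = -3.60 + 0.84*i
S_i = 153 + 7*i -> [153, 160, 167, 174, 181]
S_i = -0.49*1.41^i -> [-0.49, -0.69, -0.97, -1.37, -1.94]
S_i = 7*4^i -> [7, 28, 112, 448, 1792]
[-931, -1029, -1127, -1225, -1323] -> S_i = -931 + -98*i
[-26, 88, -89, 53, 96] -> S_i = Random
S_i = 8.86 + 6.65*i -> [8.86, 15.51, 22.16, 28.81, 35.46]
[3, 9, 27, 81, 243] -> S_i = 3*3^i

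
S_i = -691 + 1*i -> [-691, -690, -689, -688, -687]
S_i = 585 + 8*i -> [585, 593, 601, 609, 617]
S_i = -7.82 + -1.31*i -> [-7.82, -9.13, -10.44, -11.75, -13.06]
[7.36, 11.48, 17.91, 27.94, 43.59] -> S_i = 7.36*1.56^i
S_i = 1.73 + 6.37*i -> [1.73, 8.1, 14.47, 20.84, 27.21]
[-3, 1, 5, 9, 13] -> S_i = -3 + 4*i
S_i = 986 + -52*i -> [986, 934, 882, 830, 778]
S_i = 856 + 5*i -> [856, 861, 866, 871, 876]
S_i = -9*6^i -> [-9, -54, -324, -1944, -11664]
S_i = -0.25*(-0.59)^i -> [-0.25, 0.15, -0.09, 0.05, -0.03]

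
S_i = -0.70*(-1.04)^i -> [-0.7, 0.73, -0.76, 0.79, -0.82]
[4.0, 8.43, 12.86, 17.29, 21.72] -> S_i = 4.00 + 4.43*i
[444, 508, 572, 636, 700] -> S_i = 444 + 64*i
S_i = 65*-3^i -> [65, -195, 585, -1755, 5265]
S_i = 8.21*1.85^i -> [8.21, 15.19, 28.1, 51.98, 96.17]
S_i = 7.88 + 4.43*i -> [7.88, 12.31, 16.74, 21.17, 25.6]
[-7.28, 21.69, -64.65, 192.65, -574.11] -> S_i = -7.28*(-2.98)^i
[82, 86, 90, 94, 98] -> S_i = 82 + 4*i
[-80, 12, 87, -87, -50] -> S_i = Random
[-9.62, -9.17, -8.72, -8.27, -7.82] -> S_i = -9.62 + 0.45*i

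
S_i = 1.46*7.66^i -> [1.46, 11.18, 85.67, 656.2, 5026.53]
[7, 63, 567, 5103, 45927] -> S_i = 7*9^i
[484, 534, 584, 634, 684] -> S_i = 484 + 50*i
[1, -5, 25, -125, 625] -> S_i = 1*-5^i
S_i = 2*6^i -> [2, 12, 72, 432, 2592]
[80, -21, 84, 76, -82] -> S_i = Random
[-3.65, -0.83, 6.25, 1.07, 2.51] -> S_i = Random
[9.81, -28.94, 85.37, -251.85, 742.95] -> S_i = 9.81*(-2.95)^i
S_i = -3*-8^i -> [-3, 24, -192, 1536, -12288]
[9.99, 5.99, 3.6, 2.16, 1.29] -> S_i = 9.99*0.60^i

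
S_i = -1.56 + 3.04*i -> [-1.56, 1.48, 4.52, 7.56, 10.6]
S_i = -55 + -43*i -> [-55, -98, -141, -184, -227]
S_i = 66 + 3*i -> [66, 69, 72, 75, 78]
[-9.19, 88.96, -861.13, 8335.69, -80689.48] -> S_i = -9.19*(-9.68)^i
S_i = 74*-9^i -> [74, -666, 5994, -53946, 485514]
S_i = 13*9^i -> [13, 117, 1053, 9477, 85293]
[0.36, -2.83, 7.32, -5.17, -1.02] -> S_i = Random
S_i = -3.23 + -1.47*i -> [-3.23, -4.7, -6.17, -7.64, -9.11]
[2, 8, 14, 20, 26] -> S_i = 2 + 6*i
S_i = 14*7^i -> [14, 98, 686, 4802, 33614]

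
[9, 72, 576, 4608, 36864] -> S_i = 9*8^i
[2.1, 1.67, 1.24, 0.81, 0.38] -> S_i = 2.10 + -0.43*i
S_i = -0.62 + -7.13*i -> [-0.62, -7.75, -14.88, -22.01, -29.14]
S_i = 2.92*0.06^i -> [2.92, 0.18, 0.01, 0.0, 0.0]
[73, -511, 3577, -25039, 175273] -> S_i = 73*-7^i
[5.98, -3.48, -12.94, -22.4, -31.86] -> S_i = 5.98 + -9.46*i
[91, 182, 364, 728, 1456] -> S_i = 91*2^i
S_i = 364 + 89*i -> [364, 453, 542, 631, 720]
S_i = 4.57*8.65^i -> [4.57, 39.53, 341.94, 2957.77, 25584.72]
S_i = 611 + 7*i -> [611, 618, 625, 632, 639]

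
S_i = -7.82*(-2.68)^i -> [-7.82, 20.96, -56.17, 150.53, -403.41]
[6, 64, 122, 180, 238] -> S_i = 6 + 58*i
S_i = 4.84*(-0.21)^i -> [4.84, -1.02, 0.21, -0.04, 0.01]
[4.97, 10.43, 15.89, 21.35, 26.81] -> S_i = 4.97 + 5.46*i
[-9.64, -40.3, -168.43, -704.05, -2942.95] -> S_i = -9.64*4.18^i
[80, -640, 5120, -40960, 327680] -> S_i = 80*-8^i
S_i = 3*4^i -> [3, 12, 48, 192, 768]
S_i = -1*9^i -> [-1, -9, -81, -729, -6561]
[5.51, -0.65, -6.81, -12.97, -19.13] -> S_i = 5.51 + -6.16*i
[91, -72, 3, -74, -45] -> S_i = Random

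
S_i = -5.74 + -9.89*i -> [-5.74, -15.63, -25.52, -35.41, -45.3]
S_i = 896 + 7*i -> [896, 903, 910, 917, 924]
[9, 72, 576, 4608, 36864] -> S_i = 9*8^i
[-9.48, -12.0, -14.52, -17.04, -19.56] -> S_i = -9.48 + -2.52*i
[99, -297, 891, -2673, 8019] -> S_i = 99*-3^i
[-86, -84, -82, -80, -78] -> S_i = -86 + 2*i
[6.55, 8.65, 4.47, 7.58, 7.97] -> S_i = Random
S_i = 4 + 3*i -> [4, 7, 10, 13, 16]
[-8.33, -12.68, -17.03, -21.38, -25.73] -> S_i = -8.33 + -4.35*i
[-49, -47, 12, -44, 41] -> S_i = Random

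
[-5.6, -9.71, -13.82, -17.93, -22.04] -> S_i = -5.60 + -4.11*i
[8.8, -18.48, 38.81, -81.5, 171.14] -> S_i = 8.80*(-2.10)^i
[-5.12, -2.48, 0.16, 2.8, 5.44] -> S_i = -5.12 + 2.64*i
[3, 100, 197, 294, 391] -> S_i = 3 + 97*i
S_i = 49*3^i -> [49, 147, 441, 1323, 3969]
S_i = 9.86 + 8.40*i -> [9.86, 18.26, 26.66, 35.06, 43.46]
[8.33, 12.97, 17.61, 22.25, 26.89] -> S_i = 8.33 + 4.64*i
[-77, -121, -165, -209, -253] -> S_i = -77 + -44*i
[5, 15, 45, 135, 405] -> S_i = 5*3^i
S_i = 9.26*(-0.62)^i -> [9.26, -5.74, 3.56, -2.21, 1.37]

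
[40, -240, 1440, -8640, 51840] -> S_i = 40*-6^i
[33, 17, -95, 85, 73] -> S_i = Random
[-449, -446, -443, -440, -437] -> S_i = -449 + 3*i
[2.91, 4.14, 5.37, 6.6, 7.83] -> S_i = 2.91 + 1.23*i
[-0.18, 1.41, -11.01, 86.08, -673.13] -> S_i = -0.18*(-7.82)^i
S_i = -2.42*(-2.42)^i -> [-2.42, 5.86, -14.17, 34.3, -83.0]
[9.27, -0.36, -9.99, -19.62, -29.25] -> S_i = 9.27 + -9.63*i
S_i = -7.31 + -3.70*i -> [-7.31, -11.01, -14.71, -18.41, -22.11]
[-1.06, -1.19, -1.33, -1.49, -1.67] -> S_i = -1.06*1.12^i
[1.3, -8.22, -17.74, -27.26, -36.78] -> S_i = 1.30 + -9.52*i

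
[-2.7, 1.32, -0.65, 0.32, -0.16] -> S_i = -2.70*(-0.49)^i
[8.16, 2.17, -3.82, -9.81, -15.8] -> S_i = 8.16 + -5.99*i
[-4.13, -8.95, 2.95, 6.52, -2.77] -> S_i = Random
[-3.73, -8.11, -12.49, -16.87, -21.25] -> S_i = -3.73 + -4.38*i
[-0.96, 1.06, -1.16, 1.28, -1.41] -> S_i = -0.96*(-1.10)^i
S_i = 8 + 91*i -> [8, 99, 190, 281, 372]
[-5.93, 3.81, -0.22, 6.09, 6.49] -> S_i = Random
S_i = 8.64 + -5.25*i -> [8.64, 3.39, -1.86, -7.11, -12.36]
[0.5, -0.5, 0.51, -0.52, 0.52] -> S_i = 0.50*(-1.01)^i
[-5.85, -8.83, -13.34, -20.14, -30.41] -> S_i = -5.85*1.51^i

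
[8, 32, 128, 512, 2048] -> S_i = 8*4^i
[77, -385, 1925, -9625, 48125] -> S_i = 77*-5^i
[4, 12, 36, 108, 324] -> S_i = 4*3^i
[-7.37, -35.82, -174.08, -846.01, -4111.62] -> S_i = -7.37*4.86^i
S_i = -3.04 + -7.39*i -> [-3.04, -10.43, -17.82, -25.21, -32.6]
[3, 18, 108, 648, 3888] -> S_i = 3*6^i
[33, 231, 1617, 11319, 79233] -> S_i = 33*7^i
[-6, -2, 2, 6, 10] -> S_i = -6 + 4*i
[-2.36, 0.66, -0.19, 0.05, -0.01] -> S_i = -2.36*(-0.28)^i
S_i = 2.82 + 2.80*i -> [2.82, 5.62, 8.42, 11.22, 14.02]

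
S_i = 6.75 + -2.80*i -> [6.75, 3.95, 1.15, -1.65, -4.45]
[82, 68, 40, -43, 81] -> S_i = Random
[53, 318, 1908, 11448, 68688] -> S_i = 53*6^i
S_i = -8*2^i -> [-8, -16, -32, -64, -128]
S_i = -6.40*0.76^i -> [-6.4, -4.86, -3.7, -2.81, -2.14]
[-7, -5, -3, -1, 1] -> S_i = -7 + 2*i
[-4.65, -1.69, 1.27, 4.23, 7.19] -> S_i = -4.65 + 2.96*i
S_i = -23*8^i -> [-23, -184, -1472, -11776, -94208]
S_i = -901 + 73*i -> [-901, -828, -755, -682, -609]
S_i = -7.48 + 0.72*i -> [-7.48, -6.76, -6.04, -5.32, -4.6]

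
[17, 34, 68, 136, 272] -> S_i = 17*2^i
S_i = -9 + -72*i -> [-9, -81, -153, -225, -297]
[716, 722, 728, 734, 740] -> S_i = 716 + 6*i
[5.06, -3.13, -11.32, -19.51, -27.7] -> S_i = 5.06 + -8.19*i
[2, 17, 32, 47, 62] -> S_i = 2 + 15*i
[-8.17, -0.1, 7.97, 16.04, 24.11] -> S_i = -8.17 + 8.07*i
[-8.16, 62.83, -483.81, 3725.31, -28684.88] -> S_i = -8.16*(-7.70)^i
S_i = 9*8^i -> [9, 72, 576, 4608, 36864]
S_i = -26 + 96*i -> [-26, 70, 166, 262, 358]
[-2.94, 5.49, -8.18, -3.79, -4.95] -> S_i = Random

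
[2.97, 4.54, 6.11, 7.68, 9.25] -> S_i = 2.97 + 1.57*i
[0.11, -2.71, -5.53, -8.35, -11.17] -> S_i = 0.11 + -2.82*i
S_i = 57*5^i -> [57, 285, 1425, 7125, 35625]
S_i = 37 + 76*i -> [37, 113, 189, 265, 341]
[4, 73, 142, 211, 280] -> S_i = 4 + 69*i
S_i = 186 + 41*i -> [186, 227, 268, 309, 350]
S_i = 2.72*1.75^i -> [2.72, 4.76, 8.33, 14.58, 25.51]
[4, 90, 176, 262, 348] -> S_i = 4 + 86*i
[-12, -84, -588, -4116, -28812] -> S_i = -12*7^i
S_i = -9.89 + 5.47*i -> [-9.89, -4.42, 1.05, 6.52, 11.99]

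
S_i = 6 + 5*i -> [6, 11, 16, 21, 26]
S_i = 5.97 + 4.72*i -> [5.97, 10.69, 15.41, 20.13, 24.85]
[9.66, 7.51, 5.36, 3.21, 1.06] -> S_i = 9.66 + -2.15*i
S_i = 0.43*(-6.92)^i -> [0.43, -2.98, 20.59, -142.49, 986.04]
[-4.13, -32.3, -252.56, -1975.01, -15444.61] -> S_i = -4.13*7.82^i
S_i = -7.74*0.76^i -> [-7.74, -5.88, -4.47, -3.4, -2.58]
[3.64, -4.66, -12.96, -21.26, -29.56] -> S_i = 3.64 + -8.30*i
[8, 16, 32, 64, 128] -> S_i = 8*2^i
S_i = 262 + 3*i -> [262, 265, 268, 271, 274]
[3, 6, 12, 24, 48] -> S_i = 3*2^i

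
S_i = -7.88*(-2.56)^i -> [-7.88, 20.17, -51.64, 132.2, -338.44]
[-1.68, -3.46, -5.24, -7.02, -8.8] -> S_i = -1.68 + -1.78*i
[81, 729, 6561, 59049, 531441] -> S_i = 81*9^i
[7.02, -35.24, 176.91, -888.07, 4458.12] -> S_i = 7.02*(-5.02)^i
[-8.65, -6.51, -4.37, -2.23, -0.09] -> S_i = -8.65 + 2.14*i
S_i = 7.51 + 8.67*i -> [7.51, 16.18, 24.85, 33.52, 42.19]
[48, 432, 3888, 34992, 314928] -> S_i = 48*9^i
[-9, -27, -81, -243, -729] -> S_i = -9*3^i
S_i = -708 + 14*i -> [-708, -694, -680, -666, -652]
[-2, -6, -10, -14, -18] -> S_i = -2 + -4*i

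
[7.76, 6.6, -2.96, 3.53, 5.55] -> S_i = Random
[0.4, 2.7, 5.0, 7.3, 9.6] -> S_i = 0.40 + 2.30*i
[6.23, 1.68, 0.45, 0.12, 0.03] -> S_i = 6.23*0.27^i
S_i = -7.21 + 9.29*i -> [-7.21, 2.08, 11.37, 20.66, 29.95]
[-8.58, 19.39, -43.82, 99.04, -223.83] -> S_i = -8.58*(-2.26)^i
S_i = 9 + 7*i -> [9, 16, 23, 30, 37]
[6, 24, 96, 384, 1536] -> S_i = 6*4^i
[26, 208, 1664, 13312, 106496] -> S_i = 26*8^i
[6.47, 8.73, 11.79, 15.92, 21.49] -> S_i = 6.47*1.35^i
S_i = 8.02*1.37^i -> [8.02, 10.99, 15.05, 20.62, 28.25]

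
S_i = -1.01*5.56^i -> [-1.01, -5.62, -31.22, -173.6, -965.21]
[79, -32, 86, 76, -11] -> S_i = Random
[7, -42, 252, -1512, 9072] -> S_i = 7*-6^i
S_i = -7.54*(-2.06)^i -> [-7.54, 15.53, -32.0, 65.91, -135.78]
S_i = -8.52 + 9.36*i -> [-8.52, 0.84, 10.2, 19.56, 28.92]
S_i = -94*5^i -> [-94, -470, -2350, -11750, -58750]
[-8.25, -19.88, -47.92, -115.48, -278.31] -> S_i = -8.25*2.41^i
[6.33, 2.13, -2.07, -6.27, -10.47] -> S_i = 6.33 + -4.20*i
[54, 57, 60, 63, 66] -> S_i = 54 + 3*i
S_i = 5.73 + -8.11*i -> [5.73, -2.38, -10.49, -18.6, -26.71]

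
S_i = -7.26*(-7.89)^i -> [-7.26, 57.28, -451.95, 3565.89, -28134.85]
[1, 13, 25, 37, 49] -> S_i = 1 + 12*i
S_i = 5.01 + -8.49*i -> [5.01, -3.48, -11.97, -20.46, -28.95]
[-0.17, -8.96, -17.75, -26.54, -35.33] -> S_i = -0.17 + -8.79*i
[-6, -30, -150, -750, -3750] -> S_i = -6*5^i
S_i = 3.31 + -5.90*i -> [3.31, -2.59, -8.49, -14.39, -20.29]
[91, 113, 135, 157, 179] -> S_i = 91 + 22*i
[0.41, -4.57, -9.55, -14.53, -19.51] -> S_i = 0.41 + -4.98*i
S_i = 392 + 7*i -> [392, 399, 406, 413, 420]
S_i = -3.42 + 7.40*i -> [-3.42, 3.98, 11.38, 18.78, 26.18]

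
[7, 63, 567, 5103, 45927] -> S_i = 7*9^i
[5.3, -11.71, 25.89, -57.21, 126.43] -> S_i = 5.30*(-2.21)^i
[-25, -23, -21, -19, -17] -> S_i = -25 + 2*i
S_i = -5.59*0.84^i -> [-5.59, -4.7, -3.94, -3.31, -2.78]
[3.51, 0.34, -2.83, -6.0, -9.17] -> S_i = 3.51 + -3.17*i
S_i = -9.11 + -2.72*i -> [-9.11, -11.83, -14.55, -17.27, -19.99]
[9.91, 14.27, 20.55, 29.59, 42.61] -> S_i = 9.91*1.44^i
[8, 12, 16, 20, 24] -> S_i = 8 + 4*i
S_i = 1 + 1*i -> [1, 2, 3, 4, 5]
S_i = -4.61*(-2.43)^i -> [-4.61, 11.2, -27.22, 66.15, -160.74]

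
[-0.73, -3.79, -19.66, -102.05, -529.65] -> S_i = -0.73*5.19^i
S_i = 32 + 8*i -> [32, 40, 48, 56, 64]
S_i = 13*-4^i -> [13, -52, 208, -832, 3328]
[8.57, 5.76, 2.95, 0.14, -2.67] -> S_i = 8.57 + -2.81*i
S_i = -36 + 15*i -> [-36, -21, -6, 9, 24]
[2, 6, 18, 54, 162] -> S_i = 2*3^i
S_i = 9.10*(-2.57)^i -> [9.1, -23.39, 60.1, -154.47, 396.98]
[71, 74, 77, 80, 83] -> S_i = 71 + 3*i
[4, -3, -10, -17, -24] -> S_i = 4 + -7*i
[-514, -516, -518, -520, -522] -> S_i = -514 + -2*i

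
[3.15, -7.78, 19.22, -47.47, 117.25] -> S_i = 3.15*(-2.47)^i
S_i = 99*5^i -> [99, 495, 2475, 12375, 61875]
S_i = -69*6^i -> [-69, -414, -2484, -14904, -89424]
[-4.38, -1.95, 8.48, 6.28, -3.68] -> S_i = Random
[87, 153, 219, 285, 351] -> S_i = 87 + 66*i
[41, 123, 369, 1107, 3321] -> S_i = 41*3^i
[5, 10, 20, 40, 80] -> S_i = 5*2^i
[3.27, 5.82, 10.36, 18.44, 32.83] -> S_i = 3.27*1.78^i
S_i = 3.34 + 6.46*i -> [3.34, 9.8, 16.26, 22.72, 29.18]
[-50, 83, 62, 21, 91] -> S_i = Random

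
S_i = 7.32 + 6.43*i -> [7.32, 13.75, 20.18, 26.61, 33.04]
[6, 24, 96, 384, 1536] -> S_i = 6*4^i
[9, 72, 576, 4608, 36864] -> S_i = 9*8^i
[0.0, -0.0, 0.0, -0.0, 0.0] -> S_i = 0.00*(-6.30)^i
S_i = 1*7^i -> [1, 7, 49, 343, 2401]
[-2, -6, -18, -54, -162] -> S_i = -2*3^i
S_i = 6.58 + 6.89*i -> [6.58, 13.47, 20.36, 27.25, 34.14]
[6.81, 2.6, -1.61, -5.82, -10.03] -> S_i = 6.81 + -4.21*i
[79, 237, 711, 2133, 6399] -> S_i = 79*3^i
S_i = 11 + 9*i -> [11, 20, 29, 38, 47]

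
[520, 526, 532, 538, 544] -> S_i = 520 + 6*i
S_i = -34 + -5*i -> [-34, -39, -44, -49, -54]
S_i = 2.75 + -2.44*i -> [2.75, 0.31, -2.13, -4.57, -7.01]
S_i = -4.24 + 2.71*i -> [-4.24, -1.53, 1.18, 3.89, 6.6]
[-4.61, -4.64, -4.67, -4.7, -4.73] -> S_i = -4.61 + -0.03*i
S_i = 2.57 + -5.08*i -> [2.57, -2.51, -7.59, -12.67, -17.75]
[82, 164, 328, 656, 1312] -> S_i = 82*2^i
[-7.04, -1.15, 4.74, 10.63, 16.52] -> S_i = -7.04 + 5.89*i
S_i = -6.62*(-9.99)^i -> [-6.62, 66.13, -660.68, 6600.16, -65935.6]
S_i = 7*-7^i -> [7, -49, 343, -2401, 16807]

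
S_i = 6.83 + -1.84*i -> [6.83, 4.99, 3.15, 1.31, -0.53]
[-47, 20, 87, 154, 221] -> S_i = -47 + 67*i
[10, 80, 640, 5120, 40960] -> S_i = 10*8^i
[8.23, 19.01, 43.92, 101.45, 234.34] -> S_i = 8.23*2.31^i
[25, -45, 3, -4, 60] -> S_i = Random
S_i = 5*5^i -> [5, 25, 125, 625, 3125]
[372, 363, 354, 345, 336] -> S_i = 372 + -9*i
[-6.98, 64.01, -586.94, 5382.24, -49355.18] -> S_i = -6.98*(-9.17)^i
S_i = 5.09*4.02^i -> [5.09, 20.46, 82.26, 330.67, 1329.3]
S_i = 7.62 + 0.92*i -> [7.62, 8.54, 9.46, 10.38, 11.3]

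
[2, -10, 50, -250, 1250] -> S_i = 2*-5^i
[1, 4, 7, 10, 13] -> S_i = 1 + 3*i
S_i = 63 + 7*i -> [63, 70, 77, 84, 91]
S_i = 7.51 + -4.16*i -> [7.51, 3.35, -0.81, -4.97, -9.13]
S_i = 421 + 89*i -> [421, 510, 599, 688, 777]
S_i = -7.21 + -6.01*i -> [-7.21, -13.22, -19.23, -25.24, -31.25]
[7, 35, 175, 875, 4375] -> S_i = 7*5^i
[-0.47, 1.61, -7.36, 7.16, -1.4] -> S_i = Random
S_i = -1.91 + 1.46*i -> [-1.91, -0.45, 1.01, 2.47, 3.93]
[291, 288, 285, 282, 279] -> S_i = 291 + -3*i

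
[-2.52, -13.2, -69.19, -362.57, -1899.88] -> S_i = -2.52*5.24^i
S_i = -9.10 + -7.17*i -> [-9.1, -16.27, -23.44, -30.61, -37.78]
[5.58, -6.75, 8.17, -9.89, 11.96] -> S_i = 5.58*(-1.21)^i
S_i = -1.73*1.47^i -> [-1.73, -2.54, -3.74, -5.5, -8.08]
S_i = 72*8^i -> [72, 576, 4608, 36864, 294912]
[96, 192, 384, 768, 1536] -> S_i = 96*2^i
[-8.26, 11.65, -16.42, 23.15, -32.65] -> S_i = -8.26*(-1.41)^i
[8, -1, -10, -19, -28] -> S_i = 8 + -9*i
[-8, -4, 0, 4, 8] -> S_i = -8 + 4*i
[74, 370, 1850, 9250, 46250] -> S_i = 74*5^i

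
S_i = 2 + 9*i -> [2, 11, 20, 29, 38]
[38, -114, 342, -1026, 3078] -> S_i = 38*-3^i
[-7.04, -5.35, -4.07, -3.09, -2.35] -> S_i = -7.04*0.76^i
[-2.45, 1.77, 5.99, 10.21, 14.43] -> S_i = -2.45 + 4.22*i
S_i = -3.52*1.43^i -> [-3.52, -5.03, -7.2, -10.29, -14.72]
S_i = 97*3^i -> [97, 291, 873, 2619, 7857]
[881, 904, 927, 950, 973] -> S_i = 881 + 23*i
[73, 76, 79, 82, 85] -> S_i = 73 + 3*i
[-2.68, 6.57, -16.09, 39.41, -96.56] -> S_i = -2.68*(-2.45)^i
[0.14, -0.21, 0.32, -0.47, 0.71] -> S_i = 0.14*(-1.50)^i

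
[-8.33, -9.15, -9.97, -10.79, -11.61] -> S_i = -8.33 + -0.82*i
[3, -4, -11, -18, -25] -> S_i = 3 + -7*i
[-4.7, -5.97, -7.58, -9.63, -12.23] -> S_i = -4.70*1.27^i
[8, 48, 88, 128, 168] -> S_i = 8 + 40*i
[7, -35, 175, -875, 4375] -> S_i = 7*-5^i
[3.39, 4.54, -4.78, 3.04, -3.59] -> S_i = Random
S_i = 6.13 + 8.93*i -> [6.13, 15.06, 23.99, 32.92, 41.85]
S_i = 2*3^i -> [2, 6, 18, 54, 162]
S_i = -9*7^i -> [-9, -63, -441, -3087, -21609]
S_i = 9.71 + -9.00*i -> [9.71, 0.71, -8.29, -17.29, -26.29]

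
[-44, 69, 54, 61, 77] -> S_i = Random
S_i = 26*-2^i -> [26, -52, 104, -208, 416]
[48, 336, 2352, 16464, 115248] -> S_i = 48*7^i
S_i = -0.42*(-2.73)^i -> [-0.42, 1.15, -3.13, 8.55, -23.33]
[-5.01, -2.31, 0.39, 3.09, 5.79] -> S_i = -5.01 + 2.70*i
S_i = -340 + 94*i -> [-340, -246, -152, -58, 36]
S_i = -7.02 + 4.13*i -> [-7.02, -2.89, 1.24, 5.37, 9.5]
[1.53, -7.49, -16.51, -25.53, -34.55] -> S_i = 1.53 + -9.02*i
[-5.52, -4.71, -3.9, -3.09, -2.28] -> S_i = -5.52 + 0.81*i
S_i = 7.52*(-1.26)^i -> [7.52, -9.48, 11.94, -15.04, 18.95]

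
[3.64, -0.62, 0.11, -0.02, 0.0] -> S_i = 3.64*(-0.17)^i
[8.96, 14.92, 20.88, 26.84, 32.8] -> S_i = 8.96 + 5.96*i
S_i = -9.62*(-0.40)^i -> [-9.62, 3.85, -1.54, 0.62, -0.25]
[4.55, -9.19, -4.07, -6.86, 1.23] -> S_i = Random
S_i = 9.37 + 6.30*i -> [9.37, 15.67, 21.97, 28.27, 34.57]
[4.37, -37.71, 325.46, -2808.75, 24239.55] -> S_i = 4.37*(-8.63)^i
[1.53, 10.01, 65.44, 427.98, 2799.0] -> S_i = 1.53*6.54^i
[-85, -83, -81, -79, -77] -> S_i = -85 + 2*i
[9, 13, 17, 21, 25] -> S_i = 9 + 4*i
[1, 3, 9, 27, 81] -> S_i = 1*3^i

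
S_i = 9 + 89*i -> [9, 98, 187, 276, 365]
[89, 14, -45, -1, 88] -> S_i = Random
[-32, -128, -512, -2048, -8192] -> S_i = -32*4^i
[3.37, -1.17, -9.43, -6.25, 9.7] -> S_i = Random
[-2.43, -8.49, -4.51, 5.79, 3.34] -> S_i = Random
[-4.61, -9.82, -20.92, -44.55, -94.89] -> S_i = -4.61*2.13^i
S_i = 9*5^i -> [9, 45, 225, 1125, 5625]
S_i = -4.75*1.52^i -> [-4.75, -7.22, -10.97, -16.68, -25.36]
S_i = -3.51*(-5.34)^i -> [-3.51, 18.74, -100.09, 534.48, -2854.12]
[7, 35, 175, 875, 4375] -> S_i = 7*5^i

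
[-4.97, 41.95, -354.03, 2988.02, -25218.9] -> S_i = -4.97*(-8.44)^i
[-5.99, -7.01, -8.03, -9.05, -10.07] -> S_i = -5.99 + -1.02*i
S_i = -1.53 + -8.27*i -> [-1.53, -9.8, -18.07, -26.34, -34.61]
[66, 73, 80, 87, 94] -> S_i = 66 + 7*i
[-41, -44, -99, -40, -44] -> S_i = Random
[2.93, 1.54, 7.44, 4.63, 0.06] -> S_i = Random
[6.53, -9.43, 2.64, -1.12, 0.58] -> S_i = Random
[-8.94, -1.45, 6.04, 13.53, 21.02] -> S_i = -8.94 + 7.49*i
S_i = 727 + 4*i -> [727, 731, 735, 739, 743]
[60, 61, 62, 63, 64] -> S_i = 60 + 1*i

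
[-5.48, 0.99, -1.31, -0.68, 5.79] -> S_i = Random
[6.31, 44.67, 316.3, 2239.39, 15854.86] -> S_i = 6.31*7.08^i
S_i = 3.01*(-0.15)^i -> [3.01, -0.45, 0.07, -0.01, 0.0]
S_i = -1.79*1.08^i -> [-1.79, -1.93, -2.09, -2.25, -2.44]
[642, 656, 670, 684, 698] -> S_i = 642 + 14*i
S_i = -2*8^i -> [-2, -16, -128, -1024, -8192]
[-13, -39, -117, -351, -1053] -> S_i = -13*3^i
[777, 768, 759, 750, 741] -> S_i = 777 + -9*i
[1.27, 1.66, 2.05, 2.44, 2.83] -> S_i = 1.27 + 0.39*i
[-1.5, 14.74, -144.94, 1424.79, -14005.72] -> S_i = -1.50*(-9.83)^i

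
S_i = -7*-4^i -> [-7, 28, -112, 448, -1792]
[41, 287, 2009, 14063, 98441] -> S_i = 41*7^i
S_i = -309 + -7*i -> [-309, -316, -323, -330, -337]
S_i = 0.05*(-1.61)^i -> [0.05, -0.08, 0.13, -0.21, 0.34]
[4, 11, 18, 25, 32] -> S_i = 4 + 7*i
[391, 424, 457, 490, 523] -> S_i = 391 + 33*i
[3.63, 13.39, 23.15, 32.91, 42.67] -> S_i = 3.63 + 9.76*i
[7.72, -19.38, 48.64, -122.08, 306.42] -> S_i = 7.72*(-2.51)^i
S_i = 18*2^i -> [18, 36, 72, 144, 288]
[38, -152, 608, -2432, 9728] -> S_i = 38*-4^i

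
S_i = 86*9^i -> [86, 774, 6966, 62694, 564246]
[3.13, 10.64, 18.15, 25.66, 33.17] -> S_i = 3.13 + 7.51*i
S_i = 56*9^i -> [56, 504, 4536, 40824, 367416]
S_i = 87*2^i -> [87, 174, 348, 696, 1392]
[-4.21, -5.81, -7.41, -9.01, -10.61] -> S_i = -4.21 + -1.60*i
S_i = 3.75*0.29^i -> [3.75, 1.09, 0.32, 0.09, 0.03]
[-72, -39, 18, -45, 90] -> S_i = Random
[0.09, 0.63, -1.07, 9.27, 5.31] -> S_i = Random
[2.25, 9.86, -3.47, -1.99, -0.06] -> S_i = Random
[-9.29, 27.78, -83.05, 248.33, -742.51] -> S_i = -9.29*(-2.99)^i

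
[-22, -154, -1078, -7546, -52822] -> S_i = -22*7^i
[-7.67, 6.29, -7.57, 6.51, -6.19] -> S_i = Random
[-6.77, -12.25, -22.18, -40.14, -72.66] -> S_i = -6.77*1.81^i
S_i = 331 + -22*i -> [331, 309, 287, 265, 243]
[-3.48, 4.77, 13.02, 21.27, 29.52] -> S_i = -3.48 + 8.25*i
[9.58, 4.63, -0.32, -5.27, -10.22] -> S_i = 9.58 + -4.95*i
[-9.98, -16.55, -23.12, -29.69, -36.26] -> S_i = -9.98 + -6.57*i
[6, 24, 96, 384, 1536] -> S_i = 6*4^i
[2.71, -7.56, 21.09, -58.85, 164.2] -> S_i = 2.71*(-2.79)^i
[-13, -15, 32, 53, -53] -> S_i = Random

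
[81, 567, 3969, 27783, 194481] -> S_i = 81*7^i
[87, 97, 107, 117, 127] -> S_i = 87 + 10*i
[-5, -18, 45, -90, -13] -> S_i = Random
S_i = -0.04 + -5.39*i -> [-0.04, -5.43, -10.82, -16.21, -21.6]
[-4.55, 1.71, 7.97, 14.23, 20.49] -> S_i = -4.55 + 6.26*i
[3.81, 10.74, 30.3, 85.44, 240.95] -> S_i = 3.81*2.82^i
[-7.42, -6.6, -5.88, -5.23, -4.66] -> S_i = -7.42*0.89^i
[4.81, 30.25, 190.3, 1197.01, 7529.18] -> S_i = 4.81*6.29^i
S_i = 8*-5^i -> [8, -40, 200, -1000, 5000]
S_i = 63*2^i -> [63, 126, 252, 504, 1008]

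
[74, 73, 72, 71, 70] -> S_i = 74 + -1*i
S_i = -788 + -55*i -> [-788, -843, -898, -953, -1008]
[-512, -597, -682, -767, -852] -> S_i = -512 + -85*i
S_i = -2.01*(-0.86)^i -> [-2.01, 1.73, -1.49, 1.28, -1.1]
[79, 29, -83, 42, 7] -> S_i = Random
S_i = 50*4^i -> [50, 200, 800, 3200, 12800]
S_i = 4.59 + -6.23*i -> [4.59, -1.64, -7.87, -14.1, -20.33]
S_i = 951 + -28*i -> [951, 923, 895, 867, 839]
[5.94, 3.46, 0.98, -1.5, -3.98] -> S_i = 5.94 + -2.48*i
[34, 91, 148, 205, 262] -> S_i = 34 + 57*i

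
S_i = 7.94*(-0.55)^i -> [7.94, -4.37, 2.4, -1.32, 0.73]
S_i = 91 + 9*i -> [91, 100, 109, 118, 127]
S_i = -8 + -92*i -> [-8, -100, -192, -284, -376]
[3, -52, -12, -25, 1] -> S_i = Random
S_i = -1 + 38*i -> [-1, 37, 75, 113, 151]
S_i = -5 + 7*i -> [-5, 2, 9, 16, 23]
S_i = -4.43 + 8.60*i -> [-4.43, 4.17, 12.77, 21.37, 29.97]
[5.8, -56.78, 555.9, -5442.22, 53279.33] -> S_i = 5.80*(-9.79)^i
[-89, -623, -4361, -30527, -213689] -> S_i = -89*7^i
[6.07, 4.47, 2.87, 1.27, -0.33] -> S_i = 6.07 + -1.60*i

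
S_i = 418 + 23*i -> [418, 441, 464, 487, 510]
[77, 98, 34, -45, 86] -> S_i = Random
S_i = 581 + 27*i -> [581, 608, 635, 662, 689]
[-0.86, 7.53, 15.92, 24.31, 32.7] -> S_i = -0.86 + 8.39*i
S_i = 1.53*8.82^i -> [1.53, 13.49, 119.02, 1049.78, 9259.04]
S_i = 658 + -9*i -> [658, 649, 640, 631, 622]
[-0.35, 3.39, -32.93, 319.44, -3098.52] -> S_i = -0.35*(-9.70)^i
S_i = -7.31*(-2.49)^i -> [-7.31, 18.2, -45.32, 112.85, -281.01]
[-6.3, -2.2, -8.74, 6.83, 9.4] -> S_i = Random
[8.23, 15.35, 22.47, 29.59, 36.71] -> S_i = 8.23 + 7.12*i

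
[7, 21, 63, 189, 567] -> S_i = 7*3^i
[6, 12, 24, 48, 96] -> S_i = 6*2^i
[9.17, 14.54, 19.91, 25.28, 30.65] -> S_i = 9.17 + 5.37*i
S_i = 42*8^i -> [42, 336, 2688, 21504, 172032]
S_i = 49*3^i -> [49, 147, 441, 1323, 3969]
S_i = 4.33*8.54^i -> [4.33, 36.98, 315.79, 2696.88, 23031.35]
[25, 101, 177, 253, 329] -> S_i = 25 + 76*i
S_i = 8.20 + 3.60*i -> [8.2, 11.8, 15.4, 19.0, 22.6]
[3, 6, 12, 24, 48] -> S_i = 3*2^i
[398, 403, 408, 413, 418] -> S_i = 398 + 5*i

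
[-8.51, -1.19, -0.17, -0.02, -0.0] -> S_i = -8.51*0.14^i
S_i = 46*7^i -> [46, 322, 2254, 15778, 110446]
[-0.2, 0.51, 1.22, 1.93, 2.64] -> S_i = -0.20 + 0.71*i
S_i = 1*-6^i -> [1, -6, 36, -216, 1296]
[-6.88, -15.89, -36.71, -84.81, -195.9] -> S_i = -6.88*2.31^i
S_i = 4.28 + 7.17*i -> [4.28, 11.45, 18.62, 25.79, 32.96]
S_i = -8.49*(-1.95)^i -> [-8.49, 16.56, -32.28, 62.95, -122.76]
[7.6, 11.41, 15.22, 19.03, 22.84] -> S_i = 7.60 + 3.81*i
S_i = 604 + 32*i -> [604, 636, 668, 700, 732]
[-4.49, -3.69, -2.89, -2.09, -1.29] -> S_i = -4.49 + 0.80*i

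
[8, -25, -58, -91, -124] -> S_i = 8 + -33*i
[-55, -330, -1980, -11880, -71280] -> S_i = -55*6^i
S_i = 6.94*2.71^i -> [6.94, 18.81, 50.97, 138.12, 374.31]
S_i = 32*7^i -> [32, 224, 1568, 10976, 76832]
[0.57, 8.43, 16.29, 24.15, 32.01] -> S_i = 0.57 + 7.86*i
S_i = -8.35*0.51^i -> [-8.35, -4.26, -2.17, -1.11, -0.56]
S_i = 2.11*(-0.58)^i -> [2.11, -1.22, 0.71, -0.41, 0.24]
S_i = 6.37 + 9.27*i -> [6.37, 15.64, 24.91, 34.18, 43.45]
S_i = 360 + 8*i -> [360, 368, 376, 384, 392]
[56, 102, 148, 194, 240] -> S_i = 56 + 46*i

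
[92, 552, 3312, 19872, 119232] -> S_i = 92*6^i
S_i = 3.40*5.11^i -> [3.4, 17.37, 88.78, 453.67, 2318.26]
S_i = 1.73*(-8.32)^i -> [1.73, -14.39, 119.75, -996.36, 8289.71]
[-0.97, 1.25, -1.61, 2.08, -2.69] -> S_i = -0.97*(-1.29)^i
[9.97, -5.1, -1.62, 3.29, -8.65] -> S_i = Random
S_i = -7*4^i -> [-7, -28, -112, -448, -1792]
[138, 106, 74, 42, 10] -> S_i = 138 + -32*i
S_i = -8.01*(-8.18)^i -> [-8.01, 65.52, -535.97, 4384.22, -35862.93]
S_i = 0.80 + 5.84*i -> [0.8, 6.64, 12.48, 18.32, 24.16]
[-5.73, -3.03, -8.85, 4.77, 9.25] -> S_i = Random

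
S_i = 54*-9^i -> [54, -486, 4374, -39366, 354294]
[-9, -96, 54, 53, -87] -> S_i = Random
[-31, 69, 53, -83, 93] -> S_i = Random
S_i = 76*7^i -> [76, 532, 3724, 26068, 182476]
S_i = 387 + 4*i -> [387, 391, 395, 399, 403]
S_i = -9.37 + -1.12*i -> [-9.37, -10.49, -11.61, -12.73, -13.85]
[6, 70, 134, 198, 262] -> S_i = 6 + 64*i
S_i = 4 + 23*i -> [4, 27, 50, 73, 96]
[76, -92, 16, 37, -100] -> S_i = Random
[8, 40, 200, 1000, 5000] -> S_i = 8*5^i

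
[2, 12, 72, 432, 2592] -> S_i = 2*6^i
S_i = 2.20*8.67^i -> [2.2, 19.07, 165.37, 1433.77, 12430.8]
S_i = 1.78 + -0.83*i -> [1.78, 0.95, 0.12, -0.71, -1.54]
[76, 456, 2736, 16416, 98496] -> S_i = 76*6^i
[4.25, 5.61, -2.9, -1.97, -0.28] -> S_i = Random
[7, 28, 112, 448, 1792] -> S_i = 7*4^i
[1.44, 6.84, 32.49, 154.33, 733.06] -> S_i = 1.44*4.75^i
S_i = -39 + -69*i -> [-39, -108, -177, -246, -315]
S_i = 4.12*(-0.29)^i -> [4.12, -1.19, 0.35, -0.1, 0.03]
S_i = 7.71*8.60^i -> [7.71, 66.31, 570.23, 4903.99, 42174.33]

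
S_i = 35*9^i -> [35, 315, 2835, 25515, 229635]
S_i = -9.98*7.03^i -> [-9.98, -70.16, -493.22, -3467.34, -24375.41]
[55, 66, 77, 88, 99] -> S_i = 55 + 11*i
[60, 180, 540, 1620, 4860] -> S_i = 60*3^i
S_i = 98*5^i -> [98, 490, 2450, 12250, 61250]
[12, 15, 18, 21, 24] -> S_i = 12 + 3*i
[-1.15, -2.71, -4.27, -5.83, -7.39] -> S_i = -1.15 + -1.56*i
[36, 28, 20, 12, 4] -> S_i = 36 + -8*i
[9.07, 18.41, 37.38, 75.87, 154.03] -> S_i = 9.07*2.03^i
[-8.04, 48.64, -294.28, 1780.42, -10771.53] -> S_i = -8.04*(-6.05)^i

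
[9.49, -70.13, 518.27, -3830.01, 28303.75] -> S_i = 9.49*(-7.39)^i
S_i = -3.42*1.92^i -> [-3.42, -6.57, -12.61, -24.21, -46.48]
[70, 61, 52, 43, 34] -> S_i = 70 + -9*i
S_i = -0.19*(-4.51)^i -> [-0.19, 0.86, -3.86, 17.43, -78.61]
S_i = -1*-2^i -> [-1, 2, -4, 8, -16]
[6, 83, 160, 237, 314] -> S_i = 6 + 77*i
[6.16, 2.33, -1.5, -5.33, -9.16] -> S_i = 6.16 + -3.83*i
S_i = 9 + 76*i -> [9, 85, 161, 237, 313]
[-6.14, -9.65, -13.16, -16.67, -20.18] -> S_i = -6.14 + -3.51*i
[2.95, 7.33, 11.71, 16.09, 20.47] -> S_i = 2.95 + 4.38*i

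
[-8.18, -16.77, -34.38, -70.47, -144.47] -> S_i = -8.18*2.05^i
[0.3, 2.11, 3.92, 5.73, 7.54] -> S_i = 0.30 + 1.81*i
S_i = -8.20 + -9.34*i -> [-8.2, -17.54, -26.88, -36.22, -45.56]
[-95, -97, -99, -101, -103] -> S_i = -95 + -2*i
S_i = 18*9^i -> [18, 162, 1458, 13122, 118098]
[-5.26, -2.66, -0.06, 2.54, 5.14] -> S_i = -5.26 + 2.60*i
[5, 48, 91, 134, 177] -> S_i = 5 + 43*i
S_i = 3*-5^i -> [3, -15, 75, -375, 1875]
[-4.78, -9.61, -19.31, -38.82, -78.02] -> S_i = -4.78*2.01^i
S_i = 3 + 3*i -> [3, 6, 9, 12, 15]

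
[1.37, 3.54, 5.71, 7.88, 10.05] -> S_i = 1.37 + 2.17*i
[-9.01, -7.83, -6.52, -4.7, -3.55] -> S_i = Random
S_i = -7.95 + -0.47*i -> [-7.95, -8.42, -8.89, -9.36, -9.83]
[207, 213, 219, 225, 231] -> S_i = 207 + 6*i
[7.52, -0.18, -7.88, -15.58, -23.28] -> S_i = 7.52 + -7.70*i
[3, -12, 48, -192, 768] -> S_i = 3*-4^i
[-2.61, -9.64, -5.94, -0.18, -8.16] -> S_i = Random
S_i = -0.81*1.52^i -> [-0.81, -1.23, -1.87, -2.84, -4.32]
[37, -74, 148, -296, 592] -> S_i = 37*-2^i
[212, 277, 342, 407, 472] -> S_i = 212 + 65*i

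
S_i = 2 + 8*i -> [2, 10, 18, 26, 34]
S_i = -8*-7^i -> [-8, 56, -392, 2744, -19208]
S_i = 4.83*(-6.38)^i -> [4.83, -30.82, 196.6, -1254.32, 8002.58]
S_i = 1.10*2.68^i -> [1.1, 2.95, 7.9, 21.17, 56.75]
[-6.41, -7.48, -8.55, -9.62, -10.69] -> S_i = -6.41 + -1.07*i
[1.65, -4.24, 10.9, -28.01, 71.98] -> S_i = 1.65*(-2.57)^i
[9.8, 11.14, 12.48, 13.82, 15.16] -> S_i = 9.80 + 1.34*i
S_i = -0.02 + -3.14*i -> [-0.02, -3.16, -6.3, -9.44, -12.58]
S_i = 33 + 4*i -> [33, 37, 41, 45, 49]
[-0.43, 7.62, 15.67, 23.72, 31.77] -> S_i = -0.43 + 8.05*i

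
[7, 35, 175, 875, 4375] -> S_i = 7*5^i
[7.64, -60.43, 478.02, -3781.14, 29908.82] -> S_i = 7.64*(-7.91)^i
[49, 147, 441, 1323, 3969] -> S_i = 49*3^i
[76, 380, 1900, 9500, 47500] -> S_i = 76*5^i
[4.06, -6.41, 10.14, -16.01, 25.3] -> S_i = 4.06*(-1.58)^i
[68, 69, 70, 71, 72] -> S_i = 68 + 1*i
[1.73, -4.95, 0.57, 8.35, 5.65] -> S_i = Random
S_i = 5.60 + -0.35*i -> [5.6, 5.25, 4.9, 4.55, 4.2]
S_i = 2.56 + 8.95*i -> [2.56, 11.51, 20.46, 29.41, 38.36]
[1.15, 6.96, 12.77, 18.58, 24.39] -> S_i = 1.15 + 5.81*i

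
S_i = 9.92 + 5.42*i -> [9.92, 15.34, 20.76, 26.18, 31.6]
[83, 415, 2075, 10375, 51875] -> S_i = 83*5^i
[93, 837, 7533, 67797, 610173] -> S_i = 93*9^i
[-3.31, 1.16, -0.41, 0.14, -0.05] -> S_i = -3.31*(-0.35)^i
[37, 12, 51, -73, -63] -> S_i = Random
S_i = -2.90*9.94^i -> [-2.9, -28.83, -286.53, -2848.11, -28310.24]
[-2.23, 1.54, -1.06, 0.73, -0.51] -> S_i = -2.23*(-0.69)^i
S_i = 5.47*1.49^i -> [5.47, 8.15, 12.14, 18.09, 26.96]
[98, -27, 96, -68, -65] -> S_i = Random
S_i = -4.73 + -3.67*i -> [-4.73, -8.4, -12.07, -15.74, -19.41]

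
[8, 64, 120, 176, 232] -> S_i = 8 + 56*i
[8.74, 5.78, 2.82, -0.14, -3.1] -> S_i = 8.74 + -2.96*i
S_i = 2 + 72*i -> [2, 74, 146, 218, 290]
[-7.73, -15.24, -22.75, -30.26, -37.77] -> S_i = -7.73 + -7.51*i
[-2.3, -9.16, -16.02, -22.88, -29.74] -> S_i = -2.30 + -6.86*i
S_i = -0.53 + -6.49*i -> [-0.53, -7.02, -13.51, -20.0, -26.49]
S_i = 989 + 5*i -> [989, 994, 999, 1004, 1009]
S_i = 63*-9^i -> [63, -567, 5103, -45927, 413343]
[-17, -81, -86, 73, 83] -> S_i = Random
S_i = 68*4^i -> [68, 272, 1088, 4352, 17408]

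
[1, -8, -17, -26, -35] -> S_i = 1 + -9*i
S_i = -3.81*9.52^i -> [-3.81, -36.27, -345.3, -3287.27, -31294.84]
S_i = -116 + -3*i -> [-116, -119, -122, -125, -128]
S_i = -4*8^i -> [-4, -32, -256, -2048, -16384]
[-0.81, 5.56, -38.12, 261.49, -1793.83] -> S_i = -0.81*(-6.86)^i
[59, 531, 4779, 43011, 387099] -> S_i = 59*9^i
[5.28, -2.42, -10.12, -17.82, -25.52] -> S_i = 5.28 + -7.70*i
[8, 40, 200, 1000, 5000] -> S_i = 8*5^i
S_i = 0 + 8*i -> [0, 8, 16, 24, 32]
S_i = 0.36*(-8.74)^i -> [0.36, -3.15, 27.5, -240.35, 2100.62]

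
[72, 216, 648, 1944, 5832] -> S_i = 72*3^i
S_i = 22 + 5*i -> [22, 27, 32, 37, 42]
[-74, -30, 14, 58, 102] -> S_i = -74 + 44*i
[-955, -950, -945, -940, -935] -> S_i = -955 + 5*i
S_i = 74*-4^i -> [74, -296, 1184, -4736, 18944]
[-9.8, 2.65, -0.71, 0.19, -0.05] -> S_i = -9.80*(-0.27)^i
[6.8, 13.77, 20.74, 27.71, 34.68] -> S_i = 6.80 + 6.97*i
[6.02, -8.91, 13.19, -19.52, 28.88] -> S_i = 6.02*(-1.48)^i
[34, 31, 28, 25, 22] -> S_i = 34 + -3*i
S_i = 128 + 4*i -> [128, 132, 136, 140, 144]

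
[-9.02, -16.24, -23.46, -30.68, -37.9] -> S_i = -9.02 + -7.22*i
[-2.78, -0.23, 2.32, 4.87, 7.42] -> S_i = -2.78 + 2.55*i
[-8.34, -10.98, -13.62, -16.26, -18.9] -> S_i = -8.34 + -2.64*i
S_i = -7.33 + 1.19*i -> [-7.33, -6.14, -4.95, -3.76, -2.57]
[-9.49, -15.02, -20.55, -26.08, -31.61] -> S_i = -9.49 + -5.53*i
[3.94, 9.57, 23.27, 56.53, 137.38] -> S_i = 3.94*2.43^i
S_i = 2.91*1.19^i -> [2.91, 3.46, 4.12, 4.9, 5.84]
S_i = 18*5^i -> [18, 90, 450, 2250, 11250]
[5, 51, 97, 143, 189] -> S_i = 5 + 46*i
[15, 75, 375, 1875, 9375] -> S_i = 15*5^i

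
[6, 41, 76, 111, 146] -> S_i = 6 + 35*i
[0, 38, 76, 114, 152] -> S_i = 0 + 38*i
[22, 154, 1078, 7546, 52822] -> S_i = 22*7^i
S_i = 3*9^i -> [3, 27, 243, 2187, 19683]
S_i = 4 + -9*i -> [4, -5, -14, -23, -32]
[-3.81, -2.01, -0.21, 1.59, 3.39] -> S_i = -3.81 + 1.80*i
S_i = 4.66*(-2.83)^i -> [4.66, -13.19, 37.32, -105.62, 298.9]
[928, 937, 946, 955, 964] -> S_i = 928 + 9*i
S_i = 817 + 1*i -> [817, 818, 819, 820, 821]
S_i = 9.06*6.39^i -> [9.06, 57.89, 369.94, 2363.91, 15105.38]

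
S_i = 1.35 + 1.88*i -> [1.35, 3.23, 5.11, 6.99, 8.87]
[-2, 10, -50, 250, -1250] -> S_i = -2*-5^i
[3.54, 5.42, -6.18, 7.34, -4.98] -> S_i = Random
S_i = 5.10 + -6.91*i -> [5.1, -1.81, -8.72, -15.63, -22.54]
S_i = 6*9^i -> [6, 54, 486, 4374, 39366]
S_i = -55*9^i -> [-55, -495, -4455, -40095, -360855]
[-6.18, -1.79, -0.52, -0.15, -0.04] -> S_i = -6.18*0.29^i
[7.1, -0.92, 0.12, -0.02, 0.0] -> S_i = 7.10*(-0.13)^i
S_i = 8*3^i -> [8, 24, 72, 216, 648]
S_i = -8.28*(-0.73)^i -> [-8.28, 6.04, -4.41, 3.22, -2.35]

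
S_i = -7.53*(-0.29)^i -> [-7.53, 2.18, -0.63, 0.18, -0.05]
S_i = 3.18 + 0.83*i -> [3.18, 4.01, 4.84, 5.67, 6.5]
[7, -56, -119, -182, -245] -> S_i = 7 + -63*i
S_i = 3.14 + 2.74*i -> [3.14, 5.88, 8.62, 11.36, 14.1]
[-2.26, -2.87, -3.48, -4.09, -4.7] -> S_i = -2.26 + -0.61*i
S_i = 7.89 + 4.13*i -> [7.89, 12.02, 16.15, 20.28, 24.41]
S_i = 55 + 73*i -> [55, 128, 201, 274, 347]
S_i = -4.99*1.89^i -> [-4.99, -9.43, -17.82, -33.69, -63.67]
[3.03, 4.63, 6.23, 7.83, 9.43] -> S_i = 3.03 + 1.60*i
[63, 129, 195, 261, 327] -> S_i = 63 + 66*i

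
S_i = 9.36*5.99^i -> [9.36, 56.07, 335.84, 2011.67, 12049.89]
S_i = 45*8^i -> [45, 360, 2880, 23040, 184320]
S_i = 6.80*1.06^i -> [6.8, 7.21, 7.64, 8.1, 8.58]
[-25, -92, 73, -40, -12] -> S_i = Random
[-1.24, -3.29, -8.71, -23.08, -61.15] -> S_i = -1.24*2.65^i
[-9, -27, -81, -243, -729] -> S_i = -9*3^i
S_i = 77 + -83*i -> [77, -6, -89, -172, -255]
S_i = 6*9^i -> [6, 54, 486, 4374, 39366]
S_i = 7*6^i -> [7, 42, 252, 1512, 9072]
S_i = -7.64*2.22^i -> [-7.64, -16.96, -37.65, -83.59, -185.57]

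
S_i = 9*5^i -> [9, 45, 225, 1125, 5625]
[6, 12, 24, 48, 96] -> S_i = 6*2^i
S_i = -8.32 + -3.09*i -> [-8.32, -11.41, -14.5, -17.59, -20.68]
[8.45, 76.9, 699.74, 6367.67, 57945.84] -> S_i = 8.45*9.10^i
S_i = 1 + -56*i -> [1, -55, -111, -167, -223]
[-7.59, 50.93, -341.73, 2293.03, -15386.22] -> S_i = -7.59*(-6.71)^i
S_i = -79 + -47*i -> [-79, -126, -173, -220, -267]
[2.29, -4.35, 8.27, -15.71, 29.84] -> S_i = 2.29*(-1.90)^i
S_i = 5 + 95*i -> [5, 100, 195, 290, 385]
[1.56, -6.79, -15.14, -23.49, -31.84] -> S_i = 1.56 + -8.35*i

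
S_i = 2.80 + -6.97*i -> [2.8, -4.17, -11.14, -18.11, -25.08]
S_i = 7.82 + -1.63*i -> [7.82, 6.19, 4.56, 2.93, 1.3]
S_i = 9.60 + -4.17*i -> [9.6, 5.43, 1.26, -2.91, -7.08]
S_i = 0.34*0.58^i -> [0.34, 0.2, 0.11, 0.07, 0.04]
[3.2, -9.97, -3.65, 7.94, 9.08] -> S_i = Random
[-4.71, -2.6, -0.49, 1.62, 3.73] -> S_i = -4.71 + 2.11*i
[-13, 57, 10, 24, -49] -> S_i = Random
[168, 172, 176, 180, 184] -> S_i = 168 + 4*i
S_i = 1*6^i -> [1, 6, 36, 216, 1296]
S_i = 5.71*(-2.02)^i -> [5.71, -11.53, 23.3, -47.06, 95.07]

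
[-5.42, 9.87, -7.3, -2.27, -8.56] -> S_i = Random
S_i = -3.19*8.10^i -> [-3.19, -25.84, -209.3, -1695.3, -13731.9]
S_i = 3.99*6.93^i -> [3.99, 27.65, 191.62, 1327.92, 9202.5]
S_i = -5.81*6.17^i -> [-5.81, -35.85, -221.18, -1364.68, -8420.09]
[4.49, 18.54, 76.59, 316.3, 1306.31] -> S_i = 4.49*4.13^i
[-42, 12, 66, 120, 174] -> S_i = -42 + 54*i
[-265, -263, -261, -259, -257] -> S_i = -265 + 2*i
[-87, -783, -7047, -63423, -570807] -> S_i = -87*9^i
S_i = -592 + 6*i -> [-592, -586, -580, -574, -568]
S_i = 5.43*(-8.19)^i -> [5.43, -44.47, 364.22, -2982.99, 24430.67]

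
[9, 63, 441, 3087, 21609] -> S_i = 9*7^i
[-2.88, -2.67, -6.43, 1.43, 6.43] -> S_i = Random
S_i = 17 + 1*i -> [17, 18, 19, 20, 21]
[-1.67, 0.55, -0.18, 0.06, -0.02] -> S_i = -1.67*(-0.33)^i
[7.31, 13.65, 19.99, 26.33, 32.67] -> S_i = 7.31 + 6.34*i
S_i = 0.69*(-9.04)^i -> [0.69, -6.24, 56.39, -509.75, 4608.11]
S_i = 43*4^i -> [43, 172, 688, 2752, 11008]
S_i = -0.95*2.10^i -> [-0.95, -2.0, -4.19, -8.8, -18.48]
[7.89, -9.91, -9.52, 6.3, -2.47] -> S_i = Random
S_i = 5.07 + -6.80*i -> [5.07, -1.73, -8.53, -15.33, -22.13]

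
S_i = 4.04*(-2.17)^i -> [4.04, -8.77, 19.02, -41.28, 89.58]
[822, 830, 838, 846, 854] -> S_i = 822 + 8*i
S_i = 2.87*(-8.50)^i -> [2.87, -24.4, 207.36, -1762.54, 14981.58]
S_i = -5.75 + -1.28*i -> [-5.75, -7.03, -8.31, -9.59, -10.87]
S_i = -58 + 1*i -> [-58, -57, -56, -55, -54]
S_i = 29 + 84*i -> [29, 113, 197, 281, 365]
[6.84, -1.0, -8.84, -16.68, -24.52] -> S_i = 6.84 + -7.84*i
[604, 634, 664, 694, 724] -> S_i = 604 + 30*i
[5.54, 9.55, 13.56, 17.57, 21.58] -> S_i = 5.54 + 4.01*i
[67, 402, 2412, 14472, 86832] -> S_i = 67*6^i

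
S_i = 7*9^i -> [7, 63, 567, 5103, 45927]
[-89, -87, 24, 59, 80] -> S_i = Random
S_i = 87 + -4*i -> [87, 83, 79, 75, 71]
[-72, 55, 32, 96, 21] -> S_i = Random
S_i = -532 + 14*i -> [-532, -518, -504, -490, -476]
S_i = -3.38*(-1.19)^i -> [-3.38, 4.02, -4.79, 5.7, -6.78]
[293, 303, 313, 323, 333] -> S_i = 293 + 10*i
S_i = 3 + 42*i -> [3, 45, 87, 129, 171]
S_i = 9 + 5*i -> [9, 14, 19, 24, 29]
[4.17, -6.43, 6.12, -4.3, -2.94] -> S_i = Random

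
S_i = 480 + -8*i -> [480, 472, 464, 456, 448]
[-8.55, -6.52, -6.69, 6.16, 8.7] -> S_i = Random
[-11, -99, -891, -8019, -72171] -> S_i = -11*9^i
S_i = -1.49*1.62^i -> [-1.49, -2.41, -3.91, -6.33, -10.26]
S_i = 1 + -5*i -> [1, -4, -9, -14, -19]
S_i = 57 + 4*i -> [57, 61, 65, 69, 73]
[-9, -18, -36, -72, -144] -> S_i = -9*2^i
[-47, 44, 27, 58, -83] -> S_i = Random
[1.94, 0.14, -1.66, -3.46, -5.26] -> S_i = 1.94 + -1.80*i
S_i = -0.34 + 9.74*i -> [-0.34, 9.4, 19.14, 28.88, 38.62]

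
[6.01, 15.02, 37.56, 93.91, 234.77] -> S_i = 6.01*2.50^i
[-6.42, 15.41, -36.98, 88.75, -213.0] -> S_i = -6.42*(-2.40)^i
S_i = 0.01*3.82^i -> [0.01, 0.04, 0.15, 0.56, 2.13]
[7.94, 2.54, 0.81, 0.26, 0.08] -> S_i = 7.94*0.32^i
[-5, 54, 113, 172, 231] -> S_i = -5 + 59*i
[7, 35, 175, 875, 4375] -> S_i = 7*5^i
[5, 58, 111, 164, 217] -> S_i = 5 + 53*i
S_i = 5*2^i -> [5, 10, 20, 40, 80]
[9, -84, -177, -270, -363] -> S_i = 9 + -93*i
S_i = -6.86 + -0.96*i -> [-6.86, -7.82, -8.78, -9.74, -10.7]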